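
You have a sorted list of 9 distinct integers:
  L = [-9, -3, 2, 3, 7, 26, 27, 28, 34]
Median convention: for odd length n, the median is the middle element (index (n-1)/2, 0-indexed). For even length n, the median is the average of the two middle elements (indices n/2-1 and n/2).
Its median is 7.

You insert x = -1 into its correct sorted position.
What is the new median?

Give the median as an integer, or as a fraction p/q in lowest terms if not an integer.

Answer: 5

Derivation:
Old list (sorted, length 9): [-9, -3, 2, 3, 7, 26, 27, 28, 34]
Old median = 7
Insert x = -1
Old length odd (9). Middle was index 4 = 7.
New length even (10). New median = avg of two middle elements.
x = -1: 2 elements are < x, 7 elements are > x.
New sorted list: [-9, -3, -1, 2, 3, 7, 26, 27, 28, 34]
New median = 5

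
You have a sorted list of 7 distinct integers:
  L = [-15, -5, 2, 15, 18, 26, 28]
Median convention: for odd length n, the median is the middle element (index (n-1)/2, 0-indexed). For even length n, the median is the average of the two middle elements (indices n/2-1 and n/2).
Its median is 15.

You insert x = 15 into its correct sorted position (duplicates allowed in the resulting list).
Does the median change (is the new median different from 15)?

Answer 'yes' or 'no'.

Answer: no

Derivation:
Old median = 15
Insert x = 15
New median = 15
Changed? no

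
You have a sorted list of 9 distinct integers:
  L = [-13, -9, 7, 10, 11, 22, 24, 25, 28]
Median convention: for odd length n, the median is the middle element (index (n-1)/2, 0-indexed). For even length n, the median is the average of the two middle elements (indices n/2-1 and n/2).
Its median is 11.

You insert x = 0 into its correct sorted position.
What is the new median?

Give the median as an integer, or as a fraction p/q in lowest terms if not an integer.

Answer: 21/2

Derivation:
Old list (sorted, length 9): [-13, -9, 7, 10, 11, 22, 24, 25, 28]
Old median = 11
Insert x = 0
Old length odd (9). Middle was index 4 = 11.
New length even (10). New median = avg of two middle elements.
x = 0: 2 elements are < x, 7 elements are > x.
New sorted list: [-13, -9, 0, 7, 10, 11, 22, 24, 25, 28]
New median = 21/2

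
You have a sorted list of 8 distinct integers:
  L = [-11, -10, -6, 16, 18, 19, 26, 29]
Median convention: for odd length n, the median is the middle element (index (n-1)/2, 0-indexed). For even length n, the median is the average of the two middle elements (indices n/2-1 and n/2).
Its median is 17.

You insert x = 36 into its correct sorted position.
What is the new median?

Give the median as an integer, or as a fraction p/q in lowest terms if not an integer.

Answer: 18

Derivation:
Old list (sorted, length 8): [-11, -10, -6, 16, 18, 19, 26, 29]
Old median = 17
Insert x = 36
Old length even (8). Middle pair: indices 3,4 = 16,18.
New length odd (9). New median = single middle element.
x = 36: 8 elements are < x, 0 elements are > x.
New sorted list: [-11, -10, -6, 16, 18, 19, 26, 29, 36]
New median = 18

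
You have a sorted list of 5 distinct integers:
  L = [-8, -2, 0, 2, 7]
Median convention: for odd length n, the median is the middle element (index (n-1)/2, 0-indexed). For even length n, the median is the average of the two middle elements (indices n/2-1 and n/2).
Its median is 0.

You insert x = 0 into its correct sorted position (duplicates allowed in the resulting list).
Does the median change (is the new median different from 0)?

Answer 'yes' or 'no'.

Answer: no

Derivation:
Old median = 0
Insert x = 0
New median = 0
Changed? no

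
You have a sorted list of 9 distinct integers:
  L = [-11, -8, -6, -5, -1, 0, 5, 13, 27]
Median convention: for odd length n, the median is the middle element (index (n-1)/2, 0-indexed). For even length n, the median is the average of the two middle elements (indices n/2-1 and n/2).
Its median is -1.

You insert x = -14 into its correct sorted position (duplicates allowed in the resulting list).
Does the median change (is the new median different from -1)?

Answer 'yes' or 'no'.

Old median = -1
Insert x = -14
New median = -3
Changed? yes

Answer: yes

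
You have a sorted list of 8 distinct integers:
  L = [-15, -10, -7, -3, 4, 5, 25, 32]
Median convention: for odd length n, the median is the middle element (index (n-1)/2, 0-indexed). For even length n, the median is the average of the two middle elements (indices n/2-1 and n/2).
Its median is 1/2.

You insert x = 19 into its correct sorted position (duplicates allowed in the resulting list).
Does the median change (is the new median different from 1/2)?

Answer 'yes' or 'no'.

Old median = 1/2
Insert x = 19
New median = 4
Changed? yes

Answer: yes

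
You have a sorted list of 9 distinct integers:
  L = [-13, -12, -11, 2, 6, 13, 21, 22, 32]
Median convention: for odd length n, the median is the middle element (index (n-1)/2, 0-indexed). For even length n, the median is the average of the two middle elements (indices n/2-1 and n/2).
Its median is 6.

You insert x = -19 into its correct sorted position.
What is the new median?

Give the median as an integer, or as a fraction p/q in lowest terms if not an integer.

Old list (sorted, length 9): [-13, -12, -11, 2, 6, 13, 21, 22, 32]
Old median = 6
Insert x = -19
Old length odd (9). Middle was index 4 = 6.
New length even (10). New median = avg of two middle elements.
x = -19: 0 elements are < x, 9 elements are > x.
New sorted list: [-19, -13, -12, -11, 2, 6, 13, 21, 22, 32]
New median = 4

Answer: 4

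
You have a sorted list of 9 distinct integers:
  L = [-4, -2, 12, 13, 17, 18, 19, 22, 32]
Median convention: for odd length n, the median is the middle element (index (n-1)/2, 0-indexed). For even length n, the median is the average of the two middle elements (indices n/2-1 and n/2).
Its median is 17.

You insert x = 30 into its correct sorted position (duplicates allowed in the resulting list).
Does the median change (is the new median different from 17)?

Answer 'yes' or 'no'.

Old median = 17
Insert x = 30
New median = 35/2
Changed? yes

Answer: yes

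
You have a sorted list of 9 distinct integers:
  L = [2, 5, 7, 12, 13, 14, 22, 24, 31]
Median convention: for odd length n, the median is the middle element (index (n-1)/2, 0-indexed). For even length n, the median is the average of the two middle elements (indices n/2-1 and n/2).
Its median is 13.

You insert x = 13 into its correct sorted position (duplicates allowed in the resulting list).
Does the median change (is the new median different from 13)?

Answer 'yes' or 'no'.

Old median = 13
Insert x = 13
New median = 13
Changed? no

Answer: no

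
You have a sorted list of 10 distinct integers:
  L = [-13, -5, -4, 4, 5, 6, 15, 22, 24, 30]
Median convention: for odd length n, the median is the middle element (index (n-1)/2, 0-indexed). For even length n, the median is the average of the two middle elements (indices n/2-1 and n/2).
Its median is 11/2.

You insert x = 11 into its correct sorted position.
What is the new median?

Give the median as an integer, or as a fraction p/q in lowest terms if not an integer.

Answer: 6

Derivation:
Old list (sorted, length 10): [-13, -5, -4, 4, 5, 6, 15, 22, 24, 30]
Old median = 11/2
Insert x = 11
Old length even (10). Middle pair: indices 4,5 = 5,6.
New length odd (11). New median = single middle element.
x = 11: 6 elements are < x, 4 elements are > x.
New sorted list: [-13, -5, -4, 4, 5, 6, 11, 15, 22, 24, 30]
New median = 6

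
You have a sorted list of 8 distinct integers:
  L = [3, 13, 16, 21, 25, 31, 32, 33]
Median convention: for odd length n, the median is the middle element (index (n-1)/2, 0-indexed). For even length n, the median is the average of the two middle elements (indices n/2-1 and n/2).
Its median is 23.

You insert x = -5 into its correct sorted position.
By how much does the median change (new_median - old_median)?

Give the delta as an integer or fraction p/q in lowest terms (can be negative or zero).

Answer: -2

Derivation:
Old median = 23
After inserting x = -5: new sorted = [-5, 3, 13, 16, 21, 25, 31, 32, 33]
New median = 21
Delta = 21 - 23 = -2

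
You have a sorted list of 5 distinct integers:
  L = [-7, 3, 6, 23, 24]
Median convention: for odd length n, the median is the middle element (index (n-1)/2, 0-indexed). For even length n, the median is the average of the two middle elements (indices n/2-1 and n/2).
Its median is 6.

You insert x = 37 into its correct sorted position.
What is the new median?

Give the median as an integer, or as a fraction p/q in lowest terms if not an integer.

Old list (sorted, length 5): [-7, 3, 6, 23, 24]
Old median = 6
Insert x = 37
Old length odd (5). Middle was index 2 = 6.
New length even (6). New median = avg of two middle elements.
x = 37: 5 elements are < x, 0 elements are > x.
New sorted list: [-7, 3, 6, 23, 24, 37]
New median = 29/2

Answer: 29/2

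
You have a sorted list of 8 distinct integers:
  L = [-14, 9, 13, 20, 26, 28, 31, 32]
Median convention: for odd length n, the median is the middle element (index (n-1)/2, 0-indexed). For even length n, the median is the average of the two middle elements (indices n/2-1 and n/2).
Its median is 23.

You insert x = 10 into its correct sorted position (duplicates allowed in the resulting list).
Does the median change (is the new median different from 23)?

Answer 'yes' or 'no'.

Old median = 23
Insert x = 10
New median = 20
Changed? yes

Answer: yes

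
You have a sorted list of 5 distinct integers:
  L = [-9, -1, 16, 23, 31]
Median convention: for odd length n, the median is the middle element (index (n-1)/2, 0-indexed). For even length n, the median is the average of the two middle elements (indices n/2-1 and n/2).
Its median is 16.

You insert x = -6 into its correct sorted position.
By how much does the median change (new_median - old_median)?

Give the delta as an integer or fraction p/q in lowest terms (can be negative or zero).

Old median = 16
After inserting x = -6: new sorted = [-9, -6, -1, 16, 23, 31]
New median = 15/2
Delta = 15/2 - 16 = -17/2

Answer: -17/2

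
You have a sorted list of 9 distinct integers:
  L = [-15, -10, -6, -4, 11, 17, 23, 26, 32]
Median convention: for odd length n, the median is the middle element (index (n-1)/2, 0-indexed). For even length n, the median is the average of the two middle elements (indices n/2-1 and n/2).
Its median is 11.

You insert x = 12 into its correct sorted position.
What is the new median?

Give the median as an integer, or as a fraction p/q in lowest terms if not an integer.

Old list (sorted, length 9): [-15, -10, -6, -4, 11, 17, 23, 26, 32]
Old median = 11
Insert x = 12
Old length odd (9). Middle was index 4 = 11.
New length even (10). New median = avg of two middle elements.
x = 12: 5 elements are < x, 4 elements are > x.
New sorted list: [-15, -10, -6, -4, 11, 12, 17, 23, 26, 32]
New median = 23/2

Answer: 23/2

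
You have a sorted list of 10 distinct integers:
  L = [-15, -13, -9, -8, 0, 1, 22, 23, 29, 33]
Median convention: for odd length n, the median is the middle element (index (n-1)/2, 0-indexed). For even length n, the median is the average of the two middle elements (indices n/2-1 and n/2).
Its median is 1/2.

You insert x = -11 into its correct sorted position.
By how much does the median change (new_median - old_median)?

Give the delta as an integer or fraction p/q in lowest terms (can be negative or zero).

Answer: -1/2

Derivation:
Old median = 1/2
After inserting x = -11: new sorted = [-15, -13, -11, -9, -8, 0, 1, 22, 23, 29, 33]
New median = 0
Delta = 0 - 1/2 = -1/2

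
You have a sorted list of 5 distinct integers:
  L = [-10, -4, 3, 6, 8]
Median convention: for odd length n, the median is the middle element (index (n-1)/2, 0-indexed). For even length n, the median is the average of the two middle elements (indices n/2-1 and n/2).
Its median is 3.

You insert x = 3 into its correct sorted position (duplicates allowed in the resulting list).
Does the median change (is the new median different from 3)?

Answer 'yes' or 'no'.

Answer: no

Derivation:
Old median = 3
Insert x = 3
New median = 3
Changed? no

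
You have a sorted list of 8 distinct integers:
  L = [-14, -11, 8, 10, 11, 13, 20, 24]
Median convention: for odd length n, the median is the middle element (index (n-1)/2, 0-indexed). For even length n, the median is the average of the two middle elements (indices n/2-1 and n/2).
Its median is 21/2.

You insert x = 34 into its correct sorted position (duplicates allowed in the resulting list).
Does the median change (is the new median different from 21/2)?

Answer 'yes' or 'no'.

Old median = 21/2
Insert x = 34
New median = 11
Changed? yes

Answer: yes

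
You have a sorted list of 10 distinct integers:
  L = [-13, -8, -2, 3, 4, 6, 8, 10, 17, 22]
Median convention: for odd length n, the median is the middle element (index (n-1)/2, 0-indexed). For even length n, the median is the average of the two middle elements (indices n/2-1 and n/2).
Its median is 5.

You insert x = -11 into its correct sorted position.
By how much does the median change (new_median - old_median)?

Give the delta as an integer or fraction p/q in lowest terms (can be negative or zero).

Old median = 5
After inserting x = -11: new sorted = [-13, -11, -8, -2, 3, 4, 6, 8, 10, 17, 22]
New median = 4
Delta = 4 - 5 = -1

Answer: -1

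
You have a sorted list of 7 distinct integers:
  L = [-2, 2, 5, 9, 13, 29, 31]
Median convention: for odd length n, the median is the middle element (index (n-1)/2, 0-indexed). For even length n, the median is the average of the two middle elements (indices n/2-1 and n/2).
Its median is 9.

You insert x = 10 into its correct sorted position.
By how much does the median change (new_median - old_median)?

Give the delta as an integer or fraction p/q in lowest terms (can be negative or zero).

Old median = 9
After inserting x = 10: new sorted = [-2, 2, 5, 9, 10, 13, 29, 31]
New median = 19/2
Delta = 19/2 - 9 = 1/2

Answer: 1/2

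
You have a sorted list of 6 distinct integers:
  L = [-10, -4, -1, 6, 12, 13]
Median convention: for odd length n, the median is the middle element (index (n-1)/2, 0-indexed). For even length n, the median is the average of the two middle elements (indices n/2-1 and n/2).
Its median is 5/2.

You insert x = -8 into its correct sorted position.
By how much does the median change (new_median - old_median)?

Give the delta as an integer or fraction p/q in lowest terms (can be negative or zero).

Old median = 5/2
After inserting x = -8: new sorted = [-10, -8, -4, -1, 6, 12, 13]
New median = -1
Delta = -1 - 5/2 = -7/2

Answer: -7/2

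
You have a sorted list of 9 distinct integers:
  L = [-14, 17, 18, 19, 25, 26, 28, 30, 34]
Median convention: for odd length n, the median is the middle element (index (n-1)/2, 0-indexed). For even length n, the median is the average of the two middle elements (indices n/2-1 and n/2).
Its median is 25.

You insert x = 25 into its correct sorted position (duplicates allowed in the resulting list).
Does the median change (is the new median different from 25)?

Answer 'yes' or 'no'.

Answer: no

Derivation:
Old median = 25
Insert x = 25
New median = 25
Changed? no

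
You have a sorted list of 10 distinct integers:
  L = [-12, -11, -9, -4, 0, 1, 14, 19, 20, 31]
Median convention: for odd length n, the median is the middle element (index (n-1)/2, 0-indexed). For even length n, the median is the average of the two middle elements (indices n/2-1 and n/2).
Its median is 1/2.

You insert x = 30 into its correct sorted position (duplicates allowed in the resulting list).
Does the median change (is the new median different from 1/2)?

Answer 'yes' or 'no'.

Answer: yes

Derivation:
Old median = 1/2
Insert x = 30
New median = 1
Changed? yes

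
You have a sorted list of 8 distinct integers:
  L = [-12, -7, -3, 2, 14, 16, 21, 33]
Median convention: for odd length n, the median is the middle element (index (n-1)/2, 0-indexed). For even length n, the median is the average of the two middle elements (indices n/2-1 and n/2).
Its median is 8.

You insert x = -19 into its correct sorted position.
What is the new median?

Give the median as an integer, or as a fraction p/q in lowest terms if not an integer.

Old list (sorted, length 8): [-12, -7, -3, 2, 14, 16, 21, 33]
Old median = 8
Insert x = -19
Old length even (8). Middle pair: indices 3,4 = 2,14.
New length odd (9). New median = single middle element.
x = -19: 0 elements are < x, 8 elements are > x.
New sorted list: [-19, -12, -7, -3, 2, 14, 16, 21, 33]
New median = 2

Answer: 2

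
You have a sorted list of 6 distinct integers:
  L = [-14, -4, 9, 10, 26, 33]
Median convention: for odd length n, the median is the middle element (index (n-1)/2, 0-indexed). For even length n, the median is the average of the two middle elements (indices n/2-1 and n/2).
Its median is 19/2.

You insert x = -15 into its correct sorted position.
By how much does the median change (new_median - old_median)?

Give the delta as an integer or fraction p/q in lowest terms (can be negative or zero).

Old median = 19/2
After inserting x = -15: new sorted = [-15, -14, -4, 9, 10, 26, 33]
New median = 9
Delta = 9 - 19/2 = -1/2

Answer: -1/2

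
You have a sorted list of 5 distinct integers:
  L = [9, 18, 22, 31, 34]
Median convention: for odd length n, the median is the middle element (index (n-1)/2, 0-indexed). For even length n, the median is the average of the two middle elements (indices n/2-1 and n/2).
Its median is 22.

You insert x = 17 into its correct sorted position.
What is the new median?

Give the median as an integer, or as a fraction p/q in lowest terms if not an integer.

Old list (sorted, length 5): [9, 18, 22, 31, 34]
Old median = 22
Insert x = 17
Old length odd (5). Middle was index 2 = 22.
New length even (6). New median = avg of two middle elements.
x = 17: 1 elements are < x, 4 elements are > x.
New sorted list: [9, 17, 18, 22, 31, 34]
New median = 20

Answer: 20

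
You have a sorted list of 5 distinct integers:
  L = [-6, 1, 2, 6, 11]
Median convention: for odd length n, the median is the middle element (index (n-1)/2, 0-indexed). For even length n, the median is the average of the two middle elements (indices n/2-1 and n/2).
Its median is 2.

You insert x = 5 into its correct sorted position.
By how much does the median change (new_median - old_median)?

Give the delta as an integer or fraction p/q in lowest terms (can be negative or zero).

Answer: 3/2

Derivation:
Old median = 2
After inserting x = 5: new sorted = [-6, 1, 2, 5, 6, 11]
New median = 7/2
Delta = 7/2 - 2 = 3/2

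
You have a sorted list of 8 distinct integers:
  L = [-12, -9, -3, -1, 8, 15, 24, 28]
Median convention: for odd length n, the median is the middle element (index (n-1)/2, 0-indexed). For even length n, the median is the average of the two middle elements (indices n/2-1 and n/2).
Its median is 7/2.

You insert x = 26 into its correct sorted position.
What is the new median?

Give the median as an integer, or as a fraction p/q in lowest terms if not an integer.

Old list (sorted, length 8): [-12, -9, -3, -1, 8, 15, 24, 28]
Old median = 7/2
Insert x = 26
Old length even (8). Middle pair: indices 3,4 = -1,8.
New length odd (9). New median = single middle element.
x = 26: 7 elements are < x, 1 elements are > x.
New sorted list: [-12, -9, -3, -1, 8, 15, 24, 26, 28]
New median = 8

Answer: 8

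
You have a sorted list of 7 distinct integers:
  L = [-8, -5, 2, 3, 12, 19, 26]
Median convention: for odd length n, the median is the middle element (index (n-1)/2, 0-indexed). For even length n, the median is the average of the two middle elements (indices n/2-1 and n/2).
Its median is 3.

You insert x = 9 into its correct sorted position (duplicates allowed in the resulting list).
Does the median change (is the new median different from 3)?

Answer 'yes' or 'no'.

Answer: yes

Derivation:
Old median = 3
Insert x = 9
New median = 6
Changed? yes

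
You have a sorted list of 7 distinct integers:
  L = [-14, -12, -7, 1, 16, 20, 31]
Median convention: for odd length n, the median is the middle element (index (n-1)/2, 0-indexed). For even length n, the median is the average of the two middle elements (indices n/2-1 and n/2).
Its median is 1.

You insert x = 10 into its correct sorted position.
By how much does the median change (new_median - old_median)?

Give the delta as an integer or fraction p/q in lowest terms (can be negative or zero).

Answer: 9/2

Derivation:
Old median = 1
After inserting x = 10: new sorted = [-14, -12, -7, 1, 10, 16, 20, 31]
New median = 11/2
Delta = 11/2 - 1 = 9/2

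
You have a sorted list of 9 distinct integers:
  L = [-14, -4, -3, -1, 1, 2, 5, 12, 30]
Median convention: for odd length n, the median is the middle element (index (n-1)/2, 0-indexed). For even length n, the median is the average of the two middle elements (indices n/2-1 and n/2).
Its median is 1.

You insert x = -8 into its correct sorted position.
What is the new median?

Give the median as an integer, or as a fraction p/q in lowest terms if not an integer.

Answer: 0

Derivation:
Old list (sorted, length 9): [-14, -4, -3, -1, 1, 2, 5, 12, 30]
Old median = 1
Insert x = -8
Old length odd (9). Middle was index 4 = 1.
New length even (10). New median = avg of two middle elements.
x = -8: 1 elements are < x, 8 elements are > x.
New sorted list: [-14, -8, -4, -3, -1, 1, 2, 5, 12, 30]
New median = 0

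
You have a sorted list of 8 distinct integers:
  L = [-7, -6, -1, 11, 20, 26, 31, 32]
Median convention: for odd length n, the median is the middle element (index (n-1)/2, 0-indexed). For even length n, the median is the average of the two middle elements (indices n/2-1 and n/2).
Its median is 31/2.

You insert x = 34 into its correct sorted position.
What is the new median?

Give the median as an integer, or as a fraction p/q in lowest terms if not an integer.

Answer: 20

Derivation:
Old list (sorted, length 8): [-7, -6, -1, 11, 20, 26, 31, 32]
Old median = 31/2
Insert x = 34
Old length even (8). Middle pair: indices 3,4 = 11,20.
New length odd (9). New median = single middle element.
x = 34: 8 elements are < x, 0 elements are > x.
New sorted list: [-7, -6, -1, 11, 20, 26, 31, 32, 34]
New median = 20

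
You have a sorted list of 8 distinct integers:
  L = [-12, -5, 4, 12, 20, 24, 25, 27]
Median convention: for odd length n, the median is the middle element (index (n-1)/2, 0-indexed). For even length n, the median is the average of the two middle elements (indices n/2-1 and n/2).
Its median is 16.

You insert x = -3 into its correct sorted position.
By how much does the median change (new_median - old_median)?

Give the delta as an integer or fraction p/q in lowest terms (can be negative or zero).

Answer: -4

Derivation:
Old median = 16
After inserting x = -3: new sorted = [-12, -5, -3, 4, 12, 20, 24, 25, 27]
New median = 12
Delta = 12 - 16 = -4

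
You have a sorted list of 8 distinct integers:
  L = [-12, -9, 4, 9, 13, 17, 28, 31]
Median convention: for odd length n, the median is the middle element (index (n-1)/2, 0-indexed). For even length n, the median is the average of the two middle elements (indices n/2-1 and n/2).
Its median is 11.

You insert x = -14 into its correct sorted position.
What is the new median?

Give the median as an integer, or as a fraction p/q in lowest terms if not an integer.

Old list (sorted, length 8): [-12, -9, 4, 9, 13, 17, 28, 31]
Old median = 11
Insert x = -14
Old length even (8). Middle pair: indices 3,4 = 9,13.
New length odd (9). New median = single middle element.
x = -14: 0 elements are < x, 8 elements are > x.
New sorted list: [-14, -12, -9, 4, 9, 13, 17, 28, 31]
New median = 9

Answer: 9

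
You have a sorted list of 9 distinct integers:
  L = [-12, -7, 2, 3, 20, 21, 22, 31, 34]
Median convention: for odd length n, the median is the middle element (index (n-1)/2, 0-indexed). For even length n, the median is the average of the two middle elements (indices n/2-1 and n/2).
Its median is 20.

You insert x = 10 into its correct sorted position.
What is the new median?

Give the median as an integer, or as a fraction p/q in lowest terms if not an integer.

Old list (sorted, length 9): [-12, -7, 2, 3, 20, 21, 22, 31, 34]
Old median = 20
Insert x = 10
Old length odd (9). Middle was index 4 = 20.
New length even (10). New median = avg of two middle elements.
x = 10: 4 elements are < x, 5 elements are > x.
New sorted list: [-12, -7, 2, 3, 10, 20, 21, 22, 31, 34]
New median = 15

Answer: 15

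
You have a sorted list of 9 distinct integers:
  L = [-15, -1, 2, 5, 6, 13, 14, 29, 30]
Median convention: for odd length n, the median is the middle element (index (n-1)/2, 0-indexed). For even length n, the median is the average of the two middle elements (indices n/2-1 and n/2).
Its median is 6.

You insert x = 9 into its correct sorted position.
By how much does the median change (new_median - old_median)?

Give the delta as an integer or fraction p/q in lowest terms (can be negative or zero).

Answer: 3/2

Derivation:
Old median = 6
After inserting x = 9: new sorted = [-15, -1, 2, 5, 6, 9, 13, 14, 29, 30]
New median = 15/2
Delta = 15/2 - 6 = 3/2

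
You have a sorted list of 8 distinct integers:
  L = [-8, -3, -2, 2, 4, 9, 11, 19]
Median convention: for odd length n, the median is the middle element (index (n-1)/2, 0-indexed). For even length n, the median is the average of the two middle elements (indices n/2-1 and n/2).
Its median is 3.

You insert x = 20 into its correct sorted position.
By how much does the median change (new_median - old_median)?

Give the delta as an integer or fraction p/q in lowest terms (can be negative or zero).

Old median = 3
After inserting x = 20: new sorted = [-8, -3, -2, 2, 4, 9, 11, 19, 20]
New median = 4
Delta = 4 - 3 = 1

Answer: 1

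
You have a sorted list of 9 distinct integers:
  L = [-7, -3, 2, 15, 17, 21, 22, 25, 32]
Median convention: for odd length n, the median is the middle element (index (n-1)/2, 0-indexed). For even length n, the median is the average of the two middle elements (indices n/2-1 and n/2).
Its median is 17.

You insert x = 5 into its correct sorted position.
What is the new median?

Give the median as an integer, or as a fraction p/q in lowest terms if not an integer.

Answer: 16

Derivation:
Old list (sorted, length 9): [-7, -3, 2, 15, 17, 21, 22, 25, 32]
Old median = 17
Insert x = 5
Old length odd (9). Middle was index 4 = 17.
New length even (10). New median = avg of two middle elements.
x = 5: 3 elements are < x, 6 elements are > x.
New sorted list: [-7, -3, 2, 5, 15, 17, 21, 22, 25, 32]
New median = 16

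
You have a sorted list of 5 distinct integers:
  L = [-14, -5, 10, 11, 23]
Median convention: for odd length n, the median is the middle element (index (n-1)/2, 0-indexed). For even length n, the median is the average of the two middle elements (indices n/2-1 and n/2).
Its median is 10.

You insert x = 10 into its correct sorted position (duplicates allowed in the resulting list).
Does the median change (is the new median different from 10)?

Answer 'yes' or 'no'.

Answer: no

Derivation:
Old median = 10
Insert x = 10
New median = 10
Changed? no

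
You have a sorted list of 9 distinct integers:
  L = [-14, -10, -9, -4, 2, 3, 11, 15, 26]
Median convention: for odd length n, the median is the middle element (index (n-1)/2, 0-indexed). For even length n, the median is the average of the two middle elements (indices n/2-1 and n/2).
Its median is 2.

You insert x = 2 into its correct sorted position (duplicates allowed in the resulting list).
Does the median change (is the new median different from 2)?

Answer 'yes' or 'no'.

Answer: no

Derivation:
Old median = 2
Insert x = 2
New median = 2
Changed? no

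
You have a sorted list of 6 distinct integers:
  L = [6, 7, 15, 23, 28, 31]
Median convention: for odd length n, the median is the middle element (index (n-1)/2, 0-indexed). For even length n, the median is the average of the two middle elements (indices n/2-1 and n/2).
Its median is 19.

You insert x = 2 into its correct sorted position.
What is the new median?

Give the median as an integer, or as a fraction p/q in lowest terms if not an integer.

Answer: 15

Derivation:
Old list (sorted, length 6): [6, 7, 15, 23, 28, 31]
Old median = 19
Insert x = 2
Old length even (6). Middle pair: indices 2,3 = 15,23.
New length odd (7). New median = single middle element.
x = 2: 0 elements are < x, 6 elements are > x.
New sorted list: [2, 6, 7, 15, 23, 28, 31]
New median = 15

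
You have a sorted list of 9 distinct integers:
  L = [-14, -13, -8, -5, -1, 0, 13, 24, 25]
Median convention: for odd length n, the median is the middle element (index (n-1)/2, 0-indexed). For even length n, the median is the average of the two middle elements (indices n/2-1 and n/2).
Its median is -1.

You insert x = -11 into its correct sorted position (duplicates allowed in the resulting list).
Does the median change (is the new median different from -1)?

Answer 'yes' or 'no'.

Answer: yes

Derivation:
Old median = -1
Insert x = -11
New median = -3
Changed? yes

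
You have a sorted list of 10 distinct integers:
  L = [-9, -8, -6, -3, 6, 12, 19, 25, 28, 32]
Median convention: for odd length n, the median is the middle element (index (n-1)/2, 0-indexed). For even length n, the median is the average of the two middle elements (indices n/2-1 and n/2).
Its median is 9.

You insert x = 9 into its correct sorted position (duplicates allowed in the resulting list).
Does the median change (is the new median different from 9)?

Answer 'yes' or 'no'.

Answer: no

Derivation:
Old median = 9
Insert x = 9
New median = 9
Changed? no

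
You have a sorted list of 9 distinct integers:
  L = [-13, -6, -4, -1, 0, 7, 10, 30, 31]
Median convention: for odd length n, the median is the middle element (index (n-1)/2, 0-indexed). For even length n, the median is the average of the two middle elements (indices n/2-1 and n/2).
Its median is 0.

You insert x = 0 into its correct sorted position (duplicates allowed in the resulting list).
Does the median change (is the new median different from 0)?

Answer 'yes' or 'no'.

Old median = 0
Insert x = 0
New median = 0
Changed? no

Answer: no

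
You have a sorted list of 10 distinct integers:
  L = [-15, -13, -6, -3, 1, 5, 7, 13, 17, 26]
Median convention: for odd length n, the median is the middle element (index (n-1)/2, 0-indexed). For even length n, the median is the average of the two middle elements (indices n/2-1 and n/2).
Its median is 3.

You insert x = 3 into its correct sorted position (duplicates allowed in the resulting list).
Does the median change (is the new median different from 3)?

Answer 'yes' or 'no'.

Answer: no

Derivation:
Old median = 3
Insert x = 3
New median = 3
Changed? no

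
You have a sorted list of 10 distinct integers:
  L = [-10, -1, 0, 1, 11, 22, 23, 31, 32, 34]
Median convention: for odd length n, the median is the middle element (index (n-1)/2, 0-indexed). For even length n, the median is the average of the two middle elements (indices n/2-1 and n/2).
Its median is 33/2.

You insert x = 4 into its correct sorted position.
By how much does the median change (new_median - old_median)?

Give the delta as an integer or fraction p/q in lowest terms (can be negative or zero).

Answer: -11/2

Derivation:
Old median = 33/2
After inserting x = 4: new sorted = [-10, -1, 0, 1, 4, 11, 22, 23, 31, 32, 34]
New median = 11
Delta = 11 - 33/2 = -11/2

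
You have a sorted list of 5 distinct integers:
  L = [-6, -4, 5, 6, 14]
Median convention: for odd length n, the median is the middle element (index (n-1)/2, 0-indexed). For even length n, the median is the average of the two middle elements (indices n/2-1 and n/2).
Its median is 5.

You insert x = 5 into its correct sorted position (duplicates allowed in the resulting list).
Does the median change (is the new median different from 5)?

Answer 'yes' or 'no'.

Answer: no

Derivation:
Old median = 5
Insert x = 5
New median = 5
Changed? no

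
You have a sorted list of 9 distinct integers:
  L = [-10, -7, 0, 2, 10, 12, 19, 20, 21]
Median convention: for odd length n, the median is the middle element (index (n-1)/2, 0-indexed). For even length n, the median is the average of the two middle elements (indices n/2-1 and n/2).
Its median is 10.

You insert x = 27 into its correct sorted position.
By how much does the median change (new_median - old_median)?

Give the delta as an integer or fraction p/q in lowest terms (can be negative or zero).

Answer: 1

Derivation:
Old median = 10
After inserting x = 27: new sorted = [-10, -7, 0, 2, 10, 12, 19, 20, 21, 27]
New median = 11
Delta = 11 - 10 = 1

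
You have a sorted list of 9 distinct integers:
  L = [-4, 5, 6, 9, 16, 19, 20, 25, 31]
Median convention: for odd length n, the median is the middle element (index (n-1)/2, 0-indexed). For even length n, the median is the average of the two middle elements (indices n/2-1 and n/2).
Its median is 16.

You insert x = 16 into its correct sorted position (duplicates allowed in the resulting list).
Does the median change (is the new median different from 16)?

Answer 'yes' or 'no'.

Answer: no

Derivation:
Old median = 16
Insert x = 16
New median = 16
Changed? no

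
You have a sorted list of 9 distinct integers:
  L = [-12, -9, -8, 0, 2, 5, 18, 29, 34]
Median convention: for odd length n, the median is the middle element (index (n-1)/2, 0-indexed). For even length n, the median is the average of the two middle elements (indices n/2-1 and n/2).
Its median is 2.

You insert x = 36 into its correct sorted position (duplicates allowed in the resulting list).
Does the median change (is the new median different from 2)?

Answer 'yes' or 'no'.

Answer: yes

Derivation:
Old median = 2
Insert x = 36
New median = 7/2
Changed? yes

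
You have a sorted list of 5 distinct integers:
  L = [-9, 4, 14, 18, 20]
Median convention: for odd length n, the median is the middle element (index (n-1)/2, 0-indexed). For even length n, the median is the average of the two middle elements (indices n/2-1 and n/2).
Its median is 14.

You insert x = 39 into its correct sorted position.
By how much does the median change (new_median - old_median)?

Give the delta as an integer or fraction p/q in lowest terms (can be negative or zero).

Answer: 2

Derivation:
Old median = 14
After inserting x = 39: new sorted = [-9, 4, 14, 18, 20, 39]
New median = 16
Delta = 16 - 14 = 2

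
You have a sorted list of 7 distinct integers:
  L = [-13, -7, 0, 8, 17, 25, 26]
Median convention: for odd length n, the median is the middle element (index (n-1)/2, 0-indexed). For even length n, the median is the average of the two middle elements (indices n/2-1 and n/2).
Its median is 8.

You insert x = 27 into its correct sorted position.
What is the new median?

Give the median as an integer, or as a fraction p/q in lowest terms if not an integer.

Old list (sorted, length 7): [-13, -7, 0, 8, 17, 25, 26]
Old median = 8
Insert x = 27
Old length odd (7). Middle was index 3 = 8.
New length even (8). New median = avg of two middle elements.
x = 27: 7 elements are < x, 0 elements are > x.
New sorted list: [-13, -7, 0, 8, 17, 25, 26, 27]
New median = 25/2

Answer: 25/2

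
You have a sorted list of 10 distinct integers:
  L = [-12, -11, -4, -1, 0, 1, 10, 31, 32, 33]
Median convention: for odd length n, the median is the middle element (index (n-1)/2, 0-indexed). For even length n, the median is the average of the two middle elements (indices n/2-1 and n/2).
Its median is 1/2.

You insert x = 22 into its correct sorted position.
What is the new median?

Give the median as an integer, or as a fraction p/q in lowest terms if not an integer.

Answer: 1

Derivation:
Old list (sorted, length 10): [-12, -11, -4, -1, 0, 1, 10, 31, 32, 33]
Old median = 1/2
Insert x = 22
Old length even (10). Middle pair: indices 4,5 = 0,1.
New length odd (11). New median = single middle element.
x = 22: 7 elements are < x, 3 elements are > x.
New sorted list: [-12, -11, -4, -1, 0, 1, 10, 22, 31, 32, 33]
New median = 1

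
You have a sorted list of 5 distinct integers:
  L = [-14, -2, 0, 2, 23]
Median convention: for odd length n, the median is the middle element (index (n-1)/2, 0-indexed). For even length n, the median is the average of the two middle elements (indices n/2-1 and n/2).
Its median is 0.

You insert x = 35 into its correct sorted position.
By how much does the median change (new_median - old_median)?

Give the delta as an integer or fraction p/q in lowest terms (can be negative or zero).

Answer: 1

Derivation:
Old median = 0
After inserting x = 35: new sorted = [-14, -2, 0, 2, 23, 35]
New median = 1
Delta = 1 - 0 = 1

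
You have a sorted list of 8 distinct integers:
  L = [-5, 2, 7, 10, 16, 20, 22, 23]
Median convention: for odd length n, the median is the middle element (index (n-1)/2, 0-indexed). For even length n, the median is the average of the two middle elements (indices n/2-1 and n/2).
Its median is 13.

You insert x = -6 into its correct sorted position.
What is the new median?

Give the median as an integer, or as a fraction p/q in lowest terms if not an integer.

Answer: 10

Derivation:
Old list (sorted, length 8): [-5, 2, 7, 10, 16, 20, 22, 23]
Old median = 13
Insert x = -6
Old length even (8). Middle pair: indices 3,4 = 10,16.
New length odd (9). New median = single middle element.
x = -6: 0 elements are < x, 8 elements are > x.
New sorted list: [-6, -5, 2, 7, 10, 16, 20, 22, 23]
New median = 10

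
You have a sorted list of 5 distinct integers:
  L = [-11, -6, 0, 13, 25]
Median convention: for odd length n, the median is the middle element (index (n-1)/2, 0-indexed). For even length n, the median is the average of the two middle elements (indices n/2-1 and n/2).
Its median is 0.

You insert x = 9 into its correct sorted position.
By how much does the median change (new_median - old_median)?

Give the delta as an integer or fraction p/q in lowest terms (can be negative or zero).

Old median = 0
After inserting x = 9: new sorted = [-11, -6, 0, 9, 13, 25]
New median = 9/2
Delta = 9/2 - 0 = 9/2

Answer: 9/2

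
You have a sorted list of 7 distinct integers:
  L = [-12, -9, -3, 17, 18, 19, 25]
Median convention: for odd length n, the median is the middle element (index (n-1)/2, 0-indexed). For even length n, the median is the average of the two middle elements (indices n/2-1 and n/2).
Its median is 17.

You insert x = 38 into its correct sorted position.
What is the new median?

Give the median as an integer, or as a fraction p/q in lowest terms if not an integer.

Old list (sorted, length 7): [-12, -9, -3, 17, 18, 19, 25]
Old median = 17
Insert x = 38
Old length odd (7). Middle was index 3 = 17.
New length even (8). New median = avg of two middle elements.
x = 38: 7 elements are < x, 0 elements are > x.
New sorted list: [-12, -9, -3, 17, 18, 19, 25, 38]
New median = 35/2

Answer: 35/2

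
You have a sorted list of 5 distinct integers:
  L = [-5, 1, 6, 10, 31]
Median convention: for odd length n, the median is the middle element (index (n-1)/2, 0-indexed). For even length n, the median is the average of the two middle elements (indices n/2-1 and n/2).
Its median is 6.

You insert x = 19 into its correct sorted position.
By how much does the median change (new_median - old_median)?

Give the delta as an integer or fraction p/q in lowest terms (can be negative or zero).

Answer: 2

Derivation:
Old median = 6
After inserting x = 19: new sorted = [-5, 1, 6, 10, 19, 31]
New median = 8
Delta = 8 - 6 = 2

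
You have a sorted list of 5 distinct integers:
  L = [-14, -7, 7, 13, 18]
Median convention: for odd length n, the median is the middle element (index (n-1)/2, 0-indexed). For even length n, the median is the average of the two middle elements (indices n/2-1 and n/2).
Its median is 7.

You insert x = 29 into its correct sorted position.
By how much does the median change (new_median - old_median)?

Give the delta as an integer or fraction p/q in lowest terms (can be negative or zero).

Answer: 3

Derivation:
Old median = 7
After inserting x = 29: new sorted = [-14, -7, 7, 13, 18, 29]
New median = 10
Delta = 10 - 7 = 3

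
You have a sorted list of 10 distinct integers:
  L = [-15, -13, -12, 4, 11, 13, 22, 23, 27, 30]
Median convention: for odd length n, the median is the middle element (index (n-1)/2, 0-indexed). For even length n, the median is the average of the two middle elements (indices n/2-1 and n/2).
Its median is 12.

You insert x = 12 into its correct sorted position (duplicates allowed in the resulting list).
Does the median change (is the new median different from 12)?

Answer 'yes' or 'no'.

Answer: no

Derivation:
Old median = 12
Insert x = 12
New median = 12
Changed? no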